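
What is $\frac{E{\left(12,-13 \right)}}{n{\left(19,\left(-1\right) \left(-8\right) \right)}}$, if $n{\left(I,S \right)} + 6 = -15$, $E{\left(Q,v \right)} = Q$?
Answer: $- \frac{4}{7} \approx -0.57143$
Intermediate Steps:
$n{\left(I,S \right)} = -21$ ($n{\left(I,S \right)} = -6 - 15 = -21$)
$\frac{E{\left(12,-13 \right)}}{n{\left(19,\left(-1\right) \left(-8\right) \right)}} = \frac{12}{-21} = 12 \left(- \frac{1}{21}\right) = - \frac{4}{7}$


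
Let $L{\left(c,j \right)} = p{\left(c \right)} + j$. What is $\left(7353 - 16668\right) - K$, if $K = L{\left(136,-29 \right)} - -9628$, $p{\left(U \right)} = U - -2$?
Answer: $-19052$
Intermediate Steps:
$p{\left(U \right)} = 2 + U$ ($p{\left(U \right)} = U + 2 = 2 + U$)
$L{\left(c,j \right)} = 2 + c + j$ ($L{\left(c,j \right)} = \left(2 + c\right) + j = 2 + c + j$)
$K = 9737$ ($K = \left(2 + 136 - 29\right) - -9628 = 109 + 9628 = 9737$)
$\left(7353 - 16668\right) - K = \left(7353 - 16668\right) - 9737 = -9315 - 9737 = -19052$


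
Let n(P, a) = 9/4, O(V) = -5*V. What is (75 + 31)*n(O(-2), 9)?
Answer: 477/2 ≈ 238.50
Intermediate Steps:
n(P, a) = 9/4 (n(P, a) = 9*(¼) = 9/4)
(75 + 31)*n(O(-2), 9) = (75 + 31)*(9/4) = 106*(9/4) = 477/2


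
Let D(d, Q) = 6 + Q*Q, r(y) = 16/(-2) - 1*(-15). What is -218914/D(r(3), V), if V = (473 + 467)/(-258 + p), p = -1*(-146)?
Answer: -171628576/59929 ≈ -2863.9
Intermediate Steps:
p = 146
r(y) = 7 (r(y) = 16*(-1/2) + 15 = -8 + 15 = 7)
V = -235/28 (V = (473 + 467)/(-258 + 146) = 940/(-112) = 940*(-1/112) = -235/28 ≈ -8.3929)
D(d, Q) = 6 + Q**2
-218914/D(r(3), V) = -218914/(6 + (-235/28)**2) = -218914/(6 + 55225/784) = -218914/59929/784 = -218914*784/59929 = -171628576/59929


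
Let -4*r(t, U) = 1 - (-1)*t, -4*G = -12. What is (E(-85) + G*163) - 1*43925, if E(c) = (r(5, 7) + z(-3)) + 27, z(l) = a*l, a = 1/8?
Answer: -347287/8 ≈ -43411.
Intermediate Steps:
G = 3 (G = -¼*(-12) = 3)
r(t, U) = -¼ - t/4 (r(t, U) = -(1 - (-1)*t)/4 = -(1 + t)/4 = -¼ - t/4)
a = ⅛ ≈ 0.12500
z(l) = l/8
E(c) = 201/8 (E(c) = ((-¼ - ¼*5) + (⅛)*(-3)) + 27 = ((-¼ - 5/4) - 3/8) + 27 = (-3/2 - 3/8) + 27 = -15/8 + 27 = 201/8)
(E(-85) + G*163) - 1*43925 = (201/8 + 3*163) - 1*43925 = (201/8 + 489) - 43925 = 4113/8 - 43925 = -347287/8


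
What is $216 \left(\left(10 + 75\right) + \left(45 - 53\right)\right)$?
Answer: $16632$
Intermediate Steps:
$216 \left(\left(10 + 75\right) + \left(45 - 53\right)\right) = 216 \left(85 - 8\right) = 216 \cdot 77 = 16632$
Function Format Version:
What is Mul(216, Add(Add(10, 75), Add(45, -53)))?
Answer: 16632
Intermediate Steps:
Mul(216, Add(Add(10, 75), Add(45, -53))) = Mul(216, Add(85, -8)) = Mul(216, 77) = 16632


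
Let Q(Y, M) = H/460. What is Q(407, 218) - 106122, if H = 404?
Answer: -12203929/115 ≈ -1.0612e+5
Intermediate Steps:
Q(Y, M) = 101/115 (Q(Y, M) = 404/460 = 404*(1/460) = 101/115)
Q(407, 218) - 106122 = 101/115 - 106122 = -12203929/115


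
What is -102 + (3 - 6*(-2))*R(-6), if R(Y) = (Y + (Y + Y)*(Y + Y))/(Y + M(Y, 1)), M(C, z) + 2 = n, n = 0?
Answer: -1443/4 ≈ -360.75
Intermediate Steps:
M(C, z) = -2 (M(C, z) = -2 + 0 = -2)
R(Y) = (Y + 4*Y**2)/(-2 + Y) (R(Y) = (Y + (Y + Y)*(Y + Y))/(Y - 2) = (Y + (2*Y)*(2*Y))/(-2 + Y) = (Y + 4*Y**2)/(-2 + Y))
-102 + (3 - 6*(-2))*R(-6) = -102 + (3 - 6*(-2))*(-6*(1 + 4*(-6))/(-2 - 6)) = -102 + (3 + 12)*(-6*(1 - 24)/(-8)) = -102 + 15*(-6*(-1/8)*(-23)) = -102 + 15*(-69/4) = -102 - 1035/4 = -1443/4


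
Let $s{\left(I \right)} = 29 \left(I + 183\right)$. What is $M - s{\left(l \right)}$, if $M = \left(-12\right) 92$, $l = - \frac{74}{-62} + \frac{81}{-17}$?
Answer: $- \frac{3324019}{527} \approx -6307.4$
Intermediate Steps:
$l = - \frac{1882}{527}$ ($l = \left(-74\right) \left(- \frac{1}{62}\right) + 81 \left(- \frac{1}{17}\right) = \frac{37}{31} - \frac{81}{17} = - \frac{1882}{527} \approx -3.5712$)
$s{\left(I \right)} = 5307 + 29 I$ ($s{\left(I \right)} = 29 \left(183 + I\right) = 5307 + 29 I$)
$M = -1104$
$M - s{\left(l \right)} = -1104 - \left(5307 + 29 \left(- \frac{1882}{527}\right)\right) = -1104 - \left(5307 - \frac{54578}{527}\right) = -1104 - \frac{2742211}{527} = - \frac{3324019}{527}$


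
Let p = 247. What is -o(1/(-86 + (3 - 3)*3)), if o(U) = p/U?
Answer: 21242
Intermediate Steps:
o(U) = 247/U
-o(1/(-86 + (3 - 3)*3)) = -247/(1/(-86 + (3 - 3)*3)) = -247/(1/(-86 + 0*3)) = -247/(1/(-86 + 0)) = -247/(1/(-86)) = -247/(-1/86) = -247*(-86) = -1*(-21242) = 21242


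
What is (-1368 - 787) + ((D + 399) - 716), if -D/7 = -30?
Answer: -2262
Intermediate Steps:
D = 210 (D = -7*(-30) = 210)
(-1368 - 787) + ((D + 399) - 716) = (-1368 - 787) + ((210 + 399) - 716) = -2155 + (609 - 716) = -2155 - 107 = -2262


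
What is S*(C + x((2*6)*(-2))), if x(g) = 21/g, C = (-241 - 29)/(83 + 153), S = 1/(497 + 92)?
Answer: -953/278008 ≈ -0.0034280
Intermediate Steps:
S = 1/589 ≈ 0.0016978
C = -135/118 (C = -270/236 = -270*1/236 = -135/118 ≈ -1.1441)
S*(C + x((2*6)*(-2))) = (-135/118 + 21/(((2*6)*(-2))))/589 = (-135/118 + 21/((12*(-2))))/589 = (-135/118 + 21/(-24))/589 = (-135/118 + 21*(-1/24))/589 = (-135/118 - 7/8)/589 = (1/589)*(-953/472) = -953/278008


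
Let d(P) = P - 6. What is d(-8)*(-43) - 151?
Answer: 451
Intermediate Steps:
d(P) = -6 + P
d(-8)*(-43) - 151 = (-6 - 8)*(-43) - 151 = -14*(-43) - 151 = 602 - 151 = 451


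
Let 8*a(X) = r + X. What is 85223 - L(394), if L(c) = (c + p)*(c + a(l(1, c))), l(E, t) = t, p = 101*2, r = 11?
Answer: -359547/2 ≈ -1.7977e+5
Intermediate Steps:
p = 202
a(X) = 11/8 + X/8 (a(X) = (11 + X)/8 = 11/8 + X/8)
L(c) = (202 + c)*(11/8 + 9*c/8) (L(c) = (c + 202)*(c + (11/8 + c/8)) = (202 + c)*(11/8 + 9*c/8))
85223 - L(394) = 85223 - (1111/4 + (9/8)*394**2 + (1829/8)*394) = 85223 - (1111/4 + (9/8)*155236 + 360313/4) = 85223 - (1111/4 + 349281/2 + 360313/4) = 85223 - 1*529993/2 = 85223 - 529993/2 = -359547/2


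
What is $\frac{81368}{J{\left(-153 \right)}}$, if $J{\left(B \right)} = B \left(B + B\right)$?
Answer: $\frac{40684}{23409} \approx 1.738$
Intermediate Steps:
$J{\left(B \right)} = 2 B^{2}$ ($J{\left(B \right)} = B 2 B = 2 B^{2}$)
$\frac{81368}{J{\left(-153 \right)}} = \frac{81368}{2 \left(-153\right)^{2}} = \frac{81368}{2 \cdot 23409} = \frac{81368}{46818} = 81368 \cdot \frac{1}{46818} = \frac{40684}{23409}$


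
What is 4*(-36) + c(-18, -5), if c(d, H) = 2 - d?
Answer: -124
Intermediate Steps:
4*(-36) + c(-18, -5) = 4*(-36) + (2 - 1*(-18)) = -144 + (2 + 18) = -144 + 20 = -124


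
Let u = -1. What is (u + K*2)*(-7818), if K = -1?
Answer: 23454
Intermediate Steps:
(u + K*2)*(-7818) = (-1 - 1*2)*(-7818) = (-1 - 2)*(-7818) = -3*(-7818) = 23454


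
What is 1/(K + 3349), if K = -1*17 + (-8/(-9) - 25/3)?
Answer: 9/29921 ≈ 0.00030079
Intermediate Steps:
K = -220/9 (K = -17 + (-8*(-1/9) - 25*1/3) = -17 + (8/9 - 25/3) = -17 - 67/9 = -220/9 ≈ -24.444)
1/(K + 3349) = 1/(-220/9 + 3349) = 1/(29921/9) = 9/29921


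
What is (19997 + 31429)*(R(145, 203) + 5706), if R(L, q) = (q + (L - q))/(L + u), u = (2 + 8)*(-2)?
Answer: 7337410254/25 ≈ 2.9350e+8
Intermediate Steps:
u = -20 (u = 10*(-2) = -20)
R(L, q) = L/(-20 + L) (R(L, q) = (q + (L - q))/(L - 20) = L/(-20 + L))
(19997 + 31429)*(R(145, 203) + 5706) = (19997 + 31429)*(145/(-20 + 145) + 5706) = 51426*(145/125 + 5706) = 51426*(145*(1/125) + 5706) = 51426*(29/25 + 5706) = 51426*(142679/25) = 7337410254/25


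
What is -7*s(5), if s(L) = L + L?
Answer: -70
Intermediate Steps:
s(L) = 2*L
-7*s(5) = -14*5 = -7*10 = -70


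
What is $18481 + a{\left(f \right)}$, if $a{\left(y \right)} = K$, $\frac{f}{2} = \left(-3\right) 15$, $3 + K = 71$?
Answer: $18549$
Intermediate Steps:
$K = 68$ ($K = -3 + 71 = 68$)
$f = -90$ ($f = 2 \left(\left(-3\right) 15\right) = 2 \left(-45\right) = -90$)
$a{\left(y \right)} = 68$
$18481 + a{\left(f \right)} = 18481 + 68 = 18549$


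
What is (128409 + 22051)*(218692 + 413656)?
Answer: 95143080080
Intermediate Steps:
(128409 + 22051)*(218692 + 413656) = 150460*632348 = 95143080080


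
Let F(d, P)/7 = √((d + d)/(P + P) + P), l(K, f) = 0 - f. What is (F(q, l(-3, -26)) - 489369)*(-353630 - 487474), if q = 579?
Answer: 411610223376 - 2943864*√32630/13 ≈ 4.1157e+11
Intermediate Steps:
l(K, f) = -f
F(d, P) = 7*√(P + d/P) (F(d, P) = 7*√((d + d)/(P + P) + P) = 7*√((2*d)/((2*P)) + P) = 7*√((2*d)*(1/(2*P)) + P) = 7*√(d/P + P) = 7*√(P + d/P))
(F(q, l(-3, -26)) - 489369)*(-353630 - 487474) = (7*√(-1*(-26) + 579/((-1*(-26)))) - 489369)*(-353630 - 487474) = (7*√(26 + 579/26) - 489369)*(-841104) = (7*√(1255/26) - 489369)*(-841104) = (7*(√32630/26) - 489369)*(-841104) = (7*√32630/26 - 489369)*(-841104) = (-489369 + 7*√32630/26)*(-841104) = 411610223376 - 2943864*√32630/13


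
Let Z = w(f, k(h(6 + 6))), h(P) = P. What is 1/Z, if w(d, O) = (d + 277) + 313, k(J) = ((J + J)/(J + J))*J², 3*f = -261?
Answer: 1/503 ≈ 0.0019881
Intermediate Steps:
f = -87 (f = (⅓)*(-261) = -87)
k(J) = J² (k(J) = ((2*J)/((2*J)))*J² = ((2*J)*(1/(2*J)))*J² = 1*J² = J²)
w(d, O) = 590 + d (w(d, O) = (277 + d) + 313 = 590 + d)
Z = 503 (Z = 590 - 87 = 503)
1/Z = 1/503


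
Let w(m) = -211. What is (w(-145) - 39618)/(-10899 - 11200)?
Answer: 39829/22099 ≈ 1.8023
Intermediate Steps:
(w(-145) - 39618)/(-10899 - 11200) = (-211 - 39618)/(-10899 - 11200) = -39829/(-22099) = -39829*(-1/22099) = 39829/22099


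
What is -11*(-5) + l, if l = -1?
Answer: 54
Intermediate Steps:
-11*(-5) + l = -11*(-5) - 1 = 55 - 1 = 54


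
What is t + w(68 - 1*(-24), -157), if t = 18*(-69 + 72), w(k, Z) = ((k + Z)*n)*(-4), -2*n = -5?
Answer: 704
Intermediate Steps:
n = 5/2 (n = -1/2*(-5) = 5/2 ≈ 2.5000)
w(k, Z) = -10*Z - 10*k (w(k, Z) = ((k + Z)*(5/2))*(-4) = ((Z + k)*(5/2))*(-4) = (5*Z/2 + 5*k/2)*(-4) = -10*Z - 10*k)
t = 54 (t = 18*3 = 54)
t + w(68 - 1*(-24), -157) = 54 + (-10*(-157) - 10*(68 - 1*(-24))) = 54 + (1570 - 10*(68 + 24)) = 54 + (1570 - 10*92) = 54 + (1570 - 920) = 54 + 650 = 704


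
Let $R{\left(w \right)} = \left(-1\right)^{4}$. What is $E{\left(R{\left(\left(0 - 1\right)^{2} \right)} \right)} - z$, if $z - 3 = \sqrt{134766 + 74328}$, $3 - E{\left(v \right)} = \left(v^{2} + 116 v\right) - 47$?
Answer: $-70 - \sqrt{209094} \approx -527.27$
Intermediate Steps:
$R{\left(w \right)} = 1$
$E{\left(v \right)} = 50 - v^{2} - 116 v$ ($E{\left(v \right)} = 3 - \left(\left(v^{2} + 116 v\right) - 47\right) = 3 - \left(-47 + v^{2} + 116 v\right) = 50 - v^{2} - 116 v$)
$z = 3 + \sqrt{209094}$ ($z = 3 + \sqrt{134766 + 74328} = 3 + \sqrt{209094} \approx 460.27$)
$E{\left(R{\left(\left(0 - 1\right)^{2} \right)} \right)} - z = \left(50 - 1^{2} - 116\right) - \left(3 + \sqrt{209094}\right) = \left(50 - 1 - 116\right) - \left(3 + \sqrt{209094}\right) = -67 - \left(3 + \sqrt{209094}\right) = -70 - \sqrt{209094}$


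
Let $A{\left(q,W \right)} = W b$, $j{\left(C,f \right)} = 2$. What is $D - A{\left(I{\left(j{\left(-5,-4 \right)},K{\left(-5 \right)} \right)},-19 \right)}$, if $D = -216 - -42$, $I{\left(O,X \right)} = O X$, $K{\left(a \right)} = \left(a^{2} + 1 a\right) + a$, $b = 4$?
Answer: $-98$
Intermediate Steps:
$K{\left(a \right)} = a^{2} + 2 a$ ($K{\left(a \right)} = \left(a^{2} + a\right) + a = \left(a + a^{2}\right) + a = a^{2} + 2 a$)
$A{\left(q,W \right)} = 4 W$ ($A{\left(q,W \right)} = W 4 = 4 W$)
$D = -174$ ($D = -216 + 42 = -174$)
$D - A{\left(I{\left(j{\left(-5,-4 \right)},K{\left(-5 \right)} \right)},-19 \right)} = -174 - 4 \left(-19\right) = -174 - -76 = -174 + 76 = -98$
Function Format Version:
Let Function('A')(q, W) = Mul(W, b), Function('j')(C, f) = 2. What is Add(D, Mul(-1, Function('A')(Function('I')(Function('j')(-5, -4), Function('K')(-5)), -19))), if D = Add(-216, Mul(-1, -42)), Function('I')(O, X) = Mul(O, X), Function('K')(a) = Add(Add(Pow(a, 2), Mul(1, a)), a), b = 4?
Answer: -98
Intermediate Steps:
Function('K')(a) = Add(Pow(a, 2), Mul(2, a)) (Function('K')(a) = Add(Add(Pow(a, 2), a), a) = Add(Add(a, Pow(a, 2)), a) = Add(Pow(a, 2), Mul(2, a)))
Function('A')(q, W) = Mul(4, W) (Function('A')(q, W) = Mul(W, 4) = Mul(4, W))
D = -174 (D = Add(-216, 42) = -174)
Add(D, Mul(-1, Function('A')(Function('I')(Function('j')(-5, -4), Function('K')(-5)), -19))) = Add(-174, Mul(-1, Mul(4, -19))) = Add(-174, Mul(-1, -76)) = Add(-174, 76) = -98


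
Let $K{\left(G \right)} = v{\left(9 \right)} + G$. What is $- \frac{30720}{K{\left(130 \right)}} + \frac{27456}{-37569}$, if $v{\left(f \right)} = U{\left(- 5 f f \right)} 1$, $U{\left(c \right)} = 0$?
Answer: $- \frac{38589632}{162799} \approx -237.04$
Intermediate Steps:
$v{\left(f \right)} = 0$ ($v{\left(f \right)} = 0 \cdot 1 = 0$)
$K{\left(G \right)} = G$ ($K{\left(G \right)} = 0 + G = G$)
$- \frac{30720}{K{\left(130 \right)}} + \frac{27456}{-37569} = - \frac{30720}{130} + \frac{27456}{-37569} = \left(-30720\right) \frac{1}{130} + 27456 \left(- \frac{1}{37569}\right) = - \frac{3072}{13} - \frac{9152}{12523} = - \frac{38589632}{162799}$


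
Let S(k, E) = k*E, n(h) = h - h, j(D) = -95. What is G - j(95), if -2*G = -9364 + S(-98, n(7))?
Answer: 4777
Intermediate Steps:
n(h) = 0
S(k, E) = E*k
G = 4682 (G = -(-9364 + 0*(-98))/2 = -(-9364 + 0)/2 = -1/2*(-9364) = 4682)
G - j(95) = 4682 - 1*(-95) = 4682 + 95 = 4777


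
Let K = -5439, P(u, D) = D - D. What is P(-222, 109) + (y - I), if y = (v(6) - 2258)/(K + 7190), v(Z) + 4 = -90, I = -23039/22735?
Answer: -13131431/39808985 ≈ -0.32986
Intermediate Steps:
P(u, D) = 0
I = -23039/22735 (I = -23039*1/22735 = -23039/22735 ≈ -1.0134)
v(Z) = -94 (v(Z) = -4 - 90 = -94)
y = -2352/1751 (y = (-94 - 2258)/(-5439 + 7190) = -2352/1751 ≈ -1.3432)
P(-222, 109) + (y - I) = 0 + (-2352/1751 - 1*(-23039/22735)) = 0 + (-2352/1751 + 23039/22735) = 0 - 13131431/39808985 = -13131431/39808985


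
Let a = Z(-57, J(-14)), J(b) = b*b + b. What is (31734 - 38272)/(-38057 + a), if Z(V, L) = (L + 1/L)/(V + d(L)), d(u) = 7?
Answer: 2379832/13854073 ≈ 0.17178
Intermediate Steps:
J(b) = b + b² (J(b) = b² + b = b + b²)
Z(V, L) = (L + 1/L)/(7 + V) (Z(V, L) = (L + 1/L)/(V + 7) = (L + 1/L)/(7 + V))
a = -1325/364 (a = (1 + (-14*(1 - 14))²)/(((-14*(1 - 14)))*(7 - 57)) = (1 + (-14*(-13))²)/(-14*(-13)*(-50)) = -1/50*(1 + 182²)/182 = (1/182)*(-1/50)*(1 + 33124) = (1/182)*(-1/50)*33125 = -1325/364 ≈ -3.6401)
(31734 - 38272)/(-38057 + a) = (31734 - 38272)/(-38057 - 1325/364) = -6538/(-13854073/364) = -6538*(-364/13854073) = 2379832/13854073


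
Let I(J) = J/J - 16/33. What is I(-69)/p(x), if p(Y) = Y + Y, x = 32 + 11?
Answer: 17/2838 ≈ 0.0059901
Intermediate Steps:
I(J) = 17/33 (I(J) = 1 - 16*1/33 = 1 - 16/33 = 17/33)
x = 43
p(Y) = 2*Y
I(-69)/p(x) = 17/(33*((2*43))) = (17/33)/86 = (17/33)*(1/86) = 17/2838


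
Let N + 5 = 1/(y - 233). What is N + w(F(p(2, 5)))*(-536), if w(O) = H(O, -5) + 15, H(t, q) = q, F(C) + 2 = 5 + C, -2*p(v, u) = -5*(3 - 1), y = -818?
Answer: -5638616/1051 ≈ -5365.0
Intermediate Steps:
p(v, u) = 5 (p(v, u) = -(-5)*(3 - 1)/2 = -(-5)*2/2 = -½*(-10) = 5)
F(C) = 3 + C (F(C) = -2 + (5 + C) = 3 + C)
N = -5256/1051 (N = -5 + 1/(-818 - 233) = -5 + 1/(-1051) = -5 - 1/1051 = -5256/1051 ≈ -5.0010)
w(O) = 10 (w(O) = -5 + 15 = 10)
N + w(F(p(2, 5)))*(-536) = -5256/1051 + 10*(-536) = -5256/1051 - 5360 = -5638616/1051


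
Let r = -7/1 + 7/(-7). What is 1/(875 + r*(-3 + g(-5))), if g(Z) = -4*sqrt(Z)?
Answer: 899/813321 - 32*I*sqrt(5)/813321 ≈ 0.0011053 - 8.7978e-5*I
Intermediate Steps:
r = -8 (r = -7*1 + 7*(-1/7) = -7 - 1 = -8)
1/(875 + r*(-3 + g(-5))) = 1/(875 - 8*(-3 - 4*I*sqrt(5))) = 1/(875 + (24 + 32*I*sqrt(5))) = 1/(899 + 32*I*sqrt(5))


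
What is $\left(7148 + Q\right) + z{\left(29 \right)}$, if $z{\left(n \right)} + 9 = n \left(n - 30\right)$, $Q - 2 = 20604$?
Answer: $27716$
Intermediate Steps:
$Q = 20606$ ($Q = 2 + 20604 = 20606$)
$z{\left(n \right)} = -9 + n \left(-30 + n\right)$ ($z{\left(n \right)} = -9 + n \left(n - 30\right) = -9 + n \left(-30 + n\right)$)
$\left(7148 + Q\right) + z{\left(29 \right)} = \left(7148 + 20606\right) - \left(879 - 841\right) = 27754 - 38 = 27716$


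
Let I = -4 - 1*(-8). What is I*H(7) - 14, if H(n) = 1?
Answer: -10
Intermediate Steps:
I = 4 (I = -4 + 8 = 4)
I*H(7) - 14 = 4*1 - 14 = 4 - 14 = -10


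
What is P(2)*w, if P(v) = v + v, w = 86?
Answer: 344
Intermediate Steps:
P(v) = 2*v
P(2)*w = (2*2)*86 = 4*86 = 344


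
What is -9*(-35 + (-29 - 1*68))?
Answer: 1188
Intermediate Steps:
-9*(-35 + (-29 - 1*68)) = -9*(-35 + (-29 - 68)) = -9*(-35 - 97) = -9*(-132) = 1188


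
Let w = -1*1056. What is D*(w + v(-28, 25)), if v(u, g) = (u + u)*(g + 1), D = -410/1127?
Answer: 1029920/1127 ≈ 913.86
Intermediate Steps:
D = -410/1127 (D = -410*1/1127 = -410/1127 ≈ -0.36380)
w = -1056
v(u, g) = 2*u*(1 + g) (v(u, g) = (2*u)*(1 + g) = 2*u*(1 + g))
D*(w + v(-28, 25)) = -410*(-1056 + 2*(-28)*(1 + 25))/1127 = -410*(-1056 + 2*(-28)*26)/1127 = -410*(-1056 - 1456)/1127 = -410/1127*(-2512) = 1029920/1127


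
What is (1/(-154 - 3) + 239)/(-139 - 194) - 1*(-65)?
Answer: 3360743/52281 ≈ 64.282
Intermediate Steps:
(1/(-154 - 3) + 239)/(-139 - 194) - 1*(-65) = (1/(-157) + 239)/(-333) + 65 = (-1/157 + 239)*(-1/333) + 65 = (37522/157)*(-1/333) + 65 = -37522/52281 + 65 = 3360743/52281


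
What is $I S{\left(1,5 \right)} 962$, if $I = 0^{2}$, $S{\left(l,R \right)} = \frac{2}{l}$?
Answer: $0$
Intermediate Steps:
$I = 0$
$I S{\left(1,5 \right)} 962 = 0 \cdot \frac{2}{1} \cdot 962 = 0 \cdot 2 \cdot 1 \cdot 962 = 0 \cdot 2 \cdot 962 = 0 \cdot 962 = 0$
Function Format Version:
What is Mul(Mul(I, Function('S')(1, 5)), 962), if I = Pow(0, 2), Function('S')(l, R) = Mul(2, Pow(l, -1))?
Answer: 0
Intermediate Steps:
I = 0
Mul(Mul(I, Function('S')(1, 5)), 962) = Mul(Mul(0, Mul(2, Pow(1, -1))), 962) = Mul(Mul(0, Mul(2, 1)), 962) = Mul(Mul(0, 2), 962) = Mul(0, 962) = 0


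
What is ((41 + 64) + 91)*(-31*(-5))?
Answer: 30380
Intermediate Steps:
((41 + 64) + 91)*(-31*(-5)) = (105 + 91)*155 = 196*155 = 30380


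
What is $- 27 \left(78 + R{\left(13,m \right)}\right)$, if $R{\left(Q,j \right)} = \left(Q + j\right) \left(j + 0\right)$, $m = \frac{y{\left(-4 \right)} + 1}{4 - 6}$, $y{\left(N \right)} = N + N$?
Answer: $- \frac{14661}{4} \approx -3665.3$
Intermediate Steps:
$y{\left(N \right)} = 2 N$
$m = \frac{7}{2}$ ($m = \frac{2 \left(-4\right) + 1}{4 - 6} = \frac{-8 + 1}{-2} = \left(-7\right) \left(- \frac{1}{2}\right) = \frac{7}{2} \approx 3.5$)
$R{\left(Q,j \right)} = j \left(Q + j\right)$ ($R{\left(Q,j \right)} = \left(Q + j\right) j = j \left(Q + j\right)$)
$- 27 \left(78 + R{\left(13,m \right)}\right) = - 27 \left(78 + \frac{7 \left(13 + \frac{7}{2}\right)}{2}\right) = - 27 \left(78 + \frac{7}{2} \cdot \frac{33}{2}\right) = - 27 \left(78 + \frac{231}{4}\right) = \left(-27\right) \frac{543}{4} = - \frac{14661}{4}$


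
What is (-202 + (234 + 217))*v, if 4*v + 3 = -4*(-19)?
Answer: 18177/4 ≈ 4544.3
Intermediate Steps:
v = 73/4 (v = -3/4 + (-4*(-19))/4 = -3/4 + (1/4)*76 = -3/4 + 19 = 73/4 ≈ 18.250)
(-202 + (234 + 217))*v = (-202 + (234 + 217))*(73/4) = (-202 + 451)*(73/4) = 249*(73/4) = 18177/4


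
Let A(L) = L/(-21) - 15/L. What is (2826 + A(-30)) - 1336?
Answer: 20887/14 ≈ 1491.9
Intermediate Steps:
A(L) = -15/L - L/21 (A(L) = L*(-1/21) - 15/L = -L/21 - 15/L = -15/L - L/21)
(2826 + A(-30)) - 1336 = (2826 + (-15/(-30) - 1/21*(-30))) - 1336 = (2826 + (-15*(-1/30) + 10/7)) - 1336 = (2826 + (1/2 + 10/7)) - 1336 = (2826 + 27/14) - 1336 = 39591/14 - 1336 = 20887/14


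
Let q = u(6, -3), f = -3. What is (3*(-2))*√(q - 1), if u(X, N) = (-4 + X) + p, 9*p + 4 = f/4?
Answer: -√17 ≈ -4.1231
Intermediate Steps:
p = -19/36 (p = -4/9 + (-3/4)/9 = -4/9 + (-3*¼)/9 = -4/9 + (⅑)*(-¾) = -4/9 - 1/12 = -19/36 ≈ -0.52778)
u(X, N) = -163/36 + X (u(X, N) = (-4 + X) - 19/36 = -163/36 + X)
q = 53/36 (q = -163/36 + 6 = 53/36 ≈ 1.4722)
(3*(-2))*√(q - 1) = (3*(-2))*√(53/36 - 1) = -√17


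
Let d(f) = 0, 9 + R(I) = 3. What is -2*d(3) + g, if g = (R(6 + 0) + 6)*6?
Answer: 0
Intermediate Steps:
R(I) = -6 (R(I) = -9 + 3 = -6)
g = 0 (g = (-6 + 6)*6 = 0*6 = 0)
-2*d(3) + g = -2*0 + 0 = 0 + 0 = 0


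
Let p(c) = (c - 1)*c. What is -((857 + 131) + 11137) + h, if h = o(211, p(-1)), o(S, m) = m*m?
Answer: -12121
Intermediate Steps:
p(c) = c*(-1 + c) (p(c) = (-1 + c)*c = c*(-1 + c))
o(S, m) = m²
h = 4 (h = (-(-1 - 1))² = (-1*(-2))² = 2² = 4)
-((857 + 131) + 11137) + h = -((857 + 131) + 11137) + 4 = -(988 + 11137) + 4 = -1*12125 + 4 = -12125 + 4 = -12121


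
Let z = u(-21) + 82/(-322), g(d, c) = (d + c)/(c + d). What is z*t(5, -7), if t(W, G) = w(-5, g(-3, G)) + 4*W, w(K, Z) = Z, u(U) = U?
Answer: -10266/23 ≈ -446.35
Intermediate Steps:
g(d, c) = 1 (g(d, c) = (c + d)/(c + d) = 1)
t(W, G) = 1 + 4*W
z = -3422/161 (z = -21 + 82/(-322) = -21 + 82*(-1/322) = -21 - 41/161 = -3422/161 ≈ -21.255)
z*t(5, -7) = -3422*(1 + 4*5)/161 = -3422*(1 + 20)/161 = -3422/161*21 = -10266/23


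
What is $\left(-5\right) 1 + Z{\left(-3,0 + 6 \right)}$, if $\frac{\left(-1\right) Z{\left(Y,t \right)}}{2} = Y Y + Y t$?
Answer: $13$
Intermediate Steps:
$Z{\left(Y,t \right)} = - 2 Y^{2} - 2 Y t$ ($Z{\left(Y,t \right)} = - 2 \left(Y Y + Y t\right) = - 2 \left(Y^{2} + Y t\right) = - 2 Y^{2} - 2 Y t$)
$\left(-5\right) 1 + Z{\left(-3,0 + 6 \right)} = \left(-5\right) 1 - - 6 \left(-3 + \left(0 + 6\right)\right) = -5 - - 6 \left(-3 + 6\right) = -5 - \left(-6\right) 3 = -5 + 18 = 13$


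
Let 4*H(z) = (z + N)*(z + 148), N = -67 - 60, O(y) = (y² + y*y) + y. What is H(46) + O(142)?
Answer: 73083/2 ≈ 36542.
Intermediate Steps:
O(y) = y + 2*y² (O(y) = (y² + y²) + y = 2*y² + y = y + 2*y²)
N = -127
H(z) = (-127 + z)*(148 + z)/4 (H(z) = ((z - 127)*(z + 148))/4 = ((-127 + z)*(148 + z))/4 = (-127 + z)*(148 + z)/4)
H(46) + O(142) = (-4699 + (¼)*46² + (21/4)*46) + 142*(1 + 2*142) = (-4699 + (¼)*2116 + 483/2) + 142*(1 + 284) = (-4699 + 529 + 483/2) + 142*285 = -7857/2 + 40470 = 73083/2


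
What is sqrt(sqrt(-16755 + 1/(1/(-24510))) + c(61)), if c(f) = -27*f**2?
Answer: sqrt(-100467 + 3*I*sqrt(4585)) ≈ 0.32 + 316.97*I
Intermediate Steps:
sqrt(sqrt(-16755 + 1/(1/(-24510))) + c(61)) = sqrt(sqrt(-16755 + 1/(1/(-24510))) - 27*61**2) = sqrt(sqrt(-16755 + 1/(-1/24510)) - 27*3721) = sqrt(sqrt(-16755 - 24510) - 100467) = sqrt(sqrt(-41265) - 100467) = sqrt(3*I*sqrt(4585) - 100467) = sqrt(-100467 + 3*I*sqrt(4585))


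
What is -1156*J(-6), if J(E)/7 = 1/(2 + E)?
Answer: 2023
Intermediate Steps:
J(E) = 7/(2 + E)
-1156*J(-6) = -8092/(2 - 6) = -8092/(-4) = -8092*(-1)/4 = -1156*(-7/4) = 2023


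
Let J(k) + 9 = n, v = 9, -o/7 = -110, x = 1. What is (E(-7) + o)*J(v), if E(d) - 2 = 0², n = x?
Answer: -6176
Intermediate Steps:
n = 1
o = 770 (o = -7*(-110) = 770)
E(d) = 2 (E(d) = 2 + 0² = 2 + 0 = 2)
J(k) = -8 (J(k) = -9 + 1 = -8)
(E(-7) + o)*J(v) = (2 + 770)*(-8) = 772*(-8) = -6176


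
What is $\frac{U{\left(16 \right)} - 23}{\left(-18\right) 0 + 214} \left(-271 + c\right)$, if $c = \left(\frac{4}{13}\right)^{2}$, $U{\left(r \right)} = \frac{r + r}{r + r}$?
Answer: $\frac{503613}{18083} \approx 27.85$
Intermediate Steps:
$U{\left(r \right)} = 1$ ($U{\left(r \right)} = \frac{2 r}{2 r} = 2 r \frac{1}{2 r} = 1$)
$c = \frac{16}{169}$ ($c = \left(4 \cdot \frac{1}{13}\right)^{2} = \left(\frac{4}{13}\right)^{2} = \frac{16}{169} \approx 0.094675$)
$\frac{U{\left(16 \right)} - 23}{\left(-18\right) 0 + 214} \left(-271 + c\right) = \frac{1 - 23}{\left(-18\right) 0 + 214} \left(-271 + \frac{16}{169}\right) = - \frac{22}{0 + 214} \left(- \frac{45783}{169}\right) = - \frac{22}{214} \left(- \frac{45783}{169}\right) = \left(-22\right) \frac{1}{214} \left(- \frac{45783}{169}\right) = \left(- \frac{11}{107}\right) \left(- \frac{45783}{169}\right) = \frac{503613}{18083}$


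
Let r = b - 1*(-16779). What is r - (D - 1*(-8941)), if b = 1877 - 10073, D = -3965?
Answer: 3607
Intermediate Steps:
b = -8196
r = 8583 (r = -8196 - 1*(-16779) = -8196 + 16779 = 8583)
r - (D - 1*(-8941)) = 8583 - (-3965 - 1*(-8941)) = 8583 - (-3965 + 8941) = 8583 - 1*4976 = 8583 - 4976 = 3607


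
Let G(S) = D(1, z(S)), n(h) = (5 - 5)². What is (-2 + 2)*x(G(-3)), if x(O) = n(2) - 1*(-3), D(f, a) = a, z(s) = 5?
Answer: 0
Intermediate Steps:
n(h) = 0 (n(h) = 0² = 0)
G(S) = 5
x(O) = 3 (x(O) = 0 - 1*(-3) = 0 + 3 = 3)
(-2 + 2)*x(G(-3)) = (-2 + 2)*3 = 0*3 = 0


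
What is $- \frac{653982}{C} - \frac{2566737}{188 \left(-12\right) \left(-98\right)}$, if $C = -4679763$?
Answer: $- \frac{1318570363435}{114959938016} \approx -11.47$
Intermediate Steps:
$- \frac{653982}{C} - \frac{2566737}{188 \left(-12\right) \left(-98\right)} = - \frac{653982}{-4679763} - \frac{2566737}{188 \left(-12\right) \left(-98\right)} = \left(-653982\right) \left(- \frac{1}{4679763}\right) - \frac{2566737}{\left(-2256\right) \left(-98\right)} = \frac{217994}{1559921} - \frac{2566737}{221088} = \frac{217994}{1559921} - \frac{855579}{73696} = - \frac{1318570363435}{114959938016}$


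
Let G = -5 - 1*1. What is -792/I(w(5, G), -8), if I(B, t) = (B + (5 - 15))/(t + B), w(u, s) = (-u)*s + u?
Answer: -21384/25 ≈ -855.36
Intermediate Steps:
G = -6 (G = -5 - 1 = -6)
w(u, s) = u - s*u (w(u, s) = -s*u + u = u - s*u)
I(B, t) = (-10 + B)/(B + t) (I(B, t) = (B - 10)/(B + t) = (-10 + B)/(B + t))
-792/I(w(5, G), -8) = -792*(5*(1 - 1*(-6)) - 8)/(-10 + 5*(1 - 1*(-6))) = -792*(5*(1 + 6) - 8)/(-10 + 5*(1 + 6)) = -792*(5*7 - 8)/(-10 + 5*7) = -792*(35 - 8)/(-10 + 35) = -792/(25/27) = -792/((1/27)*25) = -792/25/27 = -792*27/25 = -21384/25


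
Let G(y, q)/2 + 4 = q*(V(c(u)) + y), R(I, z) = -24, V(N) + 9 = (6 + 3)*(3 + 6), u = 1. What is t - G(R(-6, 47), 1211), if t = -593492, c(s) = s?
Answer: -709740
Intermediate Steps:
V(N) = 72 (V(N) = -9 + (6 + 3)*(3 + 6) = -9 + 9*9 = -9 + 81 = 72)
G(y, q) = -8 + 2*q*(72 + y) (G(y, q) = -8 + 2*(q*(72 + y)) = -8 + 2*q*(72 + y))
t - G(R(-6, 47), 1211) = -593492 - (-8 + 144*1211 + 2*1211*(-24)) = -593492 - (-8 + 174384 - 58128) = -593492 - 1*116248 = -593492 - 116248 = -709740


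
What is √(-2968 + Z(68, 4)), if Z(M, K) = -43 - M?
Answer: I*√3079 ≈ 55.489*I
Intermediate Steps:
√(-2968 + Z(68, 4)) = √(-2968 + (-43 - 1*68)) = √(-2968 + (-43 - 68)) = √(-2968 - 111) = √(-3079) = I*√3079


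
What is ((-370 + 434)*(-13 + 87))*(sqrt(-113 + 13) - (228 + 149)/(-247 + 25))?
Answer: 24128/3 + 47360*I ≈ 8042.7 + 47360.0*I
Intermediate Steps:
((-370 + 434)*(-13 + 87))*(sqrt(-113 + 13) - (228 + 149)/(-247 + 25)) = (64*74)*(sqrt(-100) - 377/(-222)) = 4736*(10*I - 377*(-1)/222) = 4736*(10*I - 1*(-377/222)) = 4736*(10*I + 377/222) = 4736*(377/222 + 10*I) = 24128/3 + 47360*I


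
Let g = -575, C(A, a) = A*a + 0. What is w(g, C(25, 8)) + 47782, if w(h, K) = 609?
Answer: 48391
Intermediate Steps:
C(A, a) = A*a
w(g, C(25, 8)) + 47782 = 609 + 47782 = 48391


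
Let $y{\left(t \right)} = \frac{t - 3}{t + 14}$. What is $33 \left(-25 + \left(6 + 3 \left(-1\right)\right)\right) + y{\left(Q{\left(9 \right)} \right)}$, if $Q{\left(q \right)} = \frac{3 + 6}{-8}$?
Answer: $- \frac{74811}{103} \approx -726.32$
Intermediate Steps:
$Q{\left(q \right)} = - \frac{9}{8}$ ($Q{\left(q \right)} = 9 \left(- \frac{1}{8}\right) = - \frac{9}{8}$)
$y{\left(t \right)} = \frac{-3 + t}{14 + t}$
$33 \left(-25 + \left(6 + 3 \left(-1\right)\right)\right) + y{\left(Q{\left(9 \right)} \right)} = 33 \left(-25 + \left(6 + 3 \left(-1\right)\right)\right) + \frac{-3 - \frac{9}{8}}{14 - \frac{9}{8}} = 33 \left(-25 + \left(6 - 3\right)\right) + \frac{1}{\frac{103}{8}} \left(- \frac{33}{8}\right) = 33 \left(-25 + 3\right) + \frac{8}{103} \left(- \frac{33}{8}\right) = 33 \left(-22\right) - \frac{33}{103} = -726 - \frac{33}{103} = - \frac{74811}{103}$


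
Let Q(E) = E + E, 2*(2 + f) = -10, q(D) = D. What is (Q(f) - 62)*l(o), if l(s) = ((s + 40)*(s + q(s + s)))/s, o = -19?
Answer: -4788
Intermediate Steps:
f = -7 (f = -2 + (1/2)*(-10) = -2 - 5 = -7)
Q(E) = 2*E
l(s) = 120 + 3*s (l(s) = ((s + 40)*(s + (s + s)))/s = ((40 + s)*(s + 2*s))/s = ((40 + s)*(3*s))/s = (3*s*(40 + s))/s = 120 + 3*s)
(Q(f) - 62)*l(o) = (2*(-7) - 62)*(120 + 3*(-19)) = (-14 - 62)*(120 - 57) = -76*63 = -4788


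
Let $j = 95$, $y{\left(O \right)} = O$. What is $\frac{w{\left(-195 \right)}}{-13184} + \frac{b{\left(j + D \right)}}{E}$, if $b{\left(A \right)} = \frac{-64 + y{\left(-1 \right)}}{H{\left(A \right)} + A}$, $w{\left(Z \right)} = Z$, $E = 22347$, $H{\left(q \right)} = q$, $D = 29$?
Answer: $\frac{10383115}{702562176} \approx 0.014779$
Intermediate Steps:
$b{\left(A \right)} = - \frac{65}{2 A}$ ($b{\left(A \right)} = \frac{-64 - 1}{A + A} = - \frac{65}{2 A}$)
$\frac{w{\left(-195 \right)}}{-13184} + \frac{b{\left(j + D \right)}}{E} = - \frac{195}{-13184} + \frac{\left(- \frac{65}{2}\right) \frac{1}{95 + 29}}{22347} = \left(-195\right) \left(- \frac{1}{13184}\right) + - \frac{65}{2 \cdot 124} \cdot \frac{1}{22347} = \frac{195}{13184} + \left(- \frac{65}{2}\right) \frac{1}{124} \cdot \frac{1}{22347} = \frac{195}{13184} - \frac{5}{426312} = \frac{10383115}{702562176}$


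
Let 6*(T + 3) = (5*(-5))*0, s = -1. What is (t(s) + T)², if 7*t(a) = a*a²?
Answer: 484/49 ≈ 9.8775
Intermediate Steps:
T = -3 (T = -3 + ((5*(-5))*0)/6 = -3 + (-25*0)/6 = -3 + (⅙)*0 = -3 + 0 = -3)
t(a) = a³/7 (t(a) = (a*a²)/7 = a³/7)
(t(s) + T)² = ((⅐)*(-1)³ - 3)² = ((⅐)*(-1) - 3)² = (-⅐ - 3)² = (-22/7)² = 484/49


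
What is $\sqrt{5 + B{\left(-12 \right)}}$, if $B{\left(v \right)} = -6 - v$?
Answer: $\sqrt{11} \approx 3.3166$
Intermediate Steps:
$\sqrt{5 + B{\left(-12 \right)}} = \sqrt{5 - -6} = \sqrt{5 + \left(-6 + 12\right)} = \sqrt{5 + 6} = \sqrt{11}$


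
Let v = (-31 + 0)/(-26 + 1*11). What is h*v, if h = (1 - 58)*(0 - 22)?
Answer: 12958/5 ≈ 2591.6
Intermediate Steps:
v = 31/15 (v = -31/(-26 + 11) = -31/(-15) = -31*(-1/15) = 31/15 ≈ 2.0667)
h = 1254 (h = -57*(-22) = 1254)
h*v = 1254*(31/15) = 12958/5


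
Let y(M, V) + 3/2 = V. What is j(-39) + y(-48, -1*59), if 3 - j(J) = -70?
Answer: 25/2 ≈ 12.500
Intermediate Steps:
y(M, V) = -3/2 + V
j(J) = 73 (j(J) = 3 - 1*(-70) = 3 + 70 = 73)
j(-39) + y(-48, -1*59) = 73 + (-3/2 - 1*59) = 73 + (-3/2 - 59) = 73 - 121/2 = 25/2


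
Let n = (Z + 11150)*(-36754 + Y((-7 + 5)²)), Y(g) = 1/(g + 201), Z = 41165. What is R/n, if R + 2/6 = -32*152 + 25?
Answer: 85034/33786083763 ≈ 2.5168e-6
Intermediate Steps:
Y(g) = 1/(201 + g)
R = -14518/3 (R = -⅓ + (-32*152 + 25) = -⅓ + (-4864 + 25) = -⅓ - 4839 = -14518/3 ≈ -4839.3)
n = -78834195447/41 (n = (41165 + 11150)*(-36754 + 1/(201 + (-7 + 5)²)) = 52315*(-36754 + 1/(201 + (-2)²)) = 52315*(-36754 + 1/(201 + 4)) = 52315*(-36754 + 1/205) = 52315*(-7534569/205) = -78834195447/41 ≈ -1.9228e+9)
R/n = -14518/(3*(-78834195447/41)) = -14518/3*(-41/78834195447) = 85034/33786083763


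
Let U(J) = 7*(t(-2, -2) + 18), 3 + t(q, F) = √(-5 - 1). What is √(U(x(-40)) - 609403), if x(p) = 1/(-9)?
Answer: √(-609298 + 7*I*√6) ≈ 0.01 + 780.58*I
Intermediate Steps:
x(p) = -⅑
t(q, F) = -3 + I*√6 (t(q, F) = -3 + √(-5 - 1) = -3 + √(-6) = -3 + I*√6)
U(J) = 105 + 7*I*√6 (U(J) = 7*((-3 + I*√6) + 18) = 7*(15 + I*√6) = 105 + 7*I*√6)
√(U(x(-40)) - 609403) = √((105 + 7*I*√6) - 609403) = √(-609298 + 7*I*√6)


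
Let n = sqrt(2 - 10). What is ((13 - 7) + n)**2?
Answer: 28 + 24*I*sqrt(2) ≈ 28.0 + 33.941*I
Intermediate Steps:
n = 2*I*sqrt(2) (n = sqrt(-8) = 2*I*sqrt(2) ≈ 2.8284*I)
((13 - 7) + n)**2 = ((13 - 7) + 2*I*sqrt(2))**2 = (6 + 2*I*sqrt(2))**2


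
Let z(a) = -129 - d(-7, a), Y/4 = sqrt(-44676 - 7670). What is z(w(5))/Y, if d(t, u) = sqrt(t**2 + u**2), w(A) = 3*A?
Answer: I*sqrt(52346)*(129 + sqrt(274))/209384 ≈ 0.15904*I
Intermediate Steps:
Y = 4*I*sqrt(52346) (Y = 4*sqrt(-44676 - 7670) = 4*sqrt(-52346) = 4*(I*sqrt(52346)) = 4*I*sqrt(52346) ≈ 915.17*I)
z(a) = -129 - sqrt(49 + a**2) (z(a) = -129 - sqrt((-7)**2 + a**2) = -129 - sqrt(49 + a**2))
z(w(5))/Y = (-129 - sqrt(49 + (3*5)**2))/((4*I*sqrt(52346))) = (-129 - sqrt(49 + 15**2))*(-I*sqrt(52346)/209384) = (-129 - sqrt(49 + 225))*(-I*sqrt(52346)/209384) = (-129 - sqrt(274))*(-I*sqrt(52346)/209384) = -I*sqrt(52346)*(-129 - sqrt(274))/209384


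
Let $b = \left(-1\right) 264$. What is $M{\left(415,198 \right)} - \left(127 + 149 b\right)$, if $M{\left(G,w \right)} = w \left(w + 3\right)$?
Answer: $79007$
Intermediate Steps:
$M{\left(G,w \right)} = w \left(3 + w\right)$
$b = -264$
$M{\left(415,198 \right)} - \left(127 + 149 b\right) = 198 \left(3 + 198\right) - -39209 = 198 \cdot 201 + \left(39336 - 127\right) = 39798 + \left(39336 - 127\right) = 39798 + 39209 = 79007$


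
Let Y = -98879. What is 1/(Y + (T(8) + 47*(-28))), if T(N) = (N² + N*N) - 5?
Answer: -1/100072 ≈ -9.9928e-6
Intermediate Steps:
T(N) = -5 + 2*N² (T(N) = (N² + N²) - 5 = 2*N² - 5 = -5 + 2*N²)
1/(Y + (T(8) + 47*(-28))) = 1/(-98879 + ((-5 + 2*8²) + 47*(-28))) = 1/(-98879 + ((-5 + 2*64) - 1316)) = 1/(-98879 + ((-5 + 128) - 1316)) = 1/(-98879 + (123 - 1316)) = 1/(-98879 - 1193) = 1/(-100072) = -1/100072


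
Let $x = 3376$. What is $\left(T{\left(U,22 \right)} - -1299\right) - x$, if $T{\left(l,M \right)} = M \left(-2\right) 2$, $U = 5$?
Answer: $-2165$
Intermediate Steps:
$T{\left(l,M \right)} = - 4 M$ ($T{\left(l,M \right)} = - 2 M 2 = - 4 M$)
$\left(T{\left(U,22 \right)} - -1299\right) - x = \left(\left(-4\right) 22 - -1299\right) - 3376 = \left(-88 + 1299\right) - 3376 = 1211 - 3376 = -2165$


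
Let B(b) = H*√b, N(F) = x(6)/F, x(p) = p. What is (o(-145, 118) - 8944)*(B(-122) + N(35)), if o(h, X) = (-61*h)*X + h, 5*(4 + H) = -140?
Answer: 886818/5 - 33107872*I*√122 ≈ 1.7736e+5 - 3.6569e+8*I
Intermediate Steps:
H = -32 (H = -4 + (⅕)*(-140) = -4 - 28 = -32)
o(h, X) = h - 61*X*h (o(h, X) = -61*X*h + h = h - 61*X*h)
N(F) = 6/F
B(b) = -32*√b
(o(-145, 118) - 8944)*(B(-122) + N(35)) = (-145*(1 - 61*118) - 8944)*(-32*I*√122 + 6/35) = (-145*(1 - 7198) - 8944)*(-32*I*√122 + 6*(1/35)) = (-145*(-7197) - 8944)*(-32*I*√122 + 6/35) = (1043565 - 8944)*(6/35 - 32*I*√122) = 1034621*(6/35 - 32*I*√122) = 886818/5 - 33107872*I*√122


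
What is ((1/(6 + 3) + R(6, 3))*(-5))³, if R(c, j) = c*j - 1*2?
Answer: -381078125/729 ≈ -5.2274e+5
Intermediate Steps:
R(c, j) = -2 + c*j (R(c, j) = c*j - 2 = -2 + c*j)
((1/(6 + 3) + R(6, 3))*(-5))³ = ((1/(6 + 3) + (-2 + 6*3))*(-5))³ = ((1/9 + (-2 + 18))*(-5))³ = ((⅑ + 16)*(-5))³ = ((145/9)*(-5))³ = (-725/9)³ = -381078125/729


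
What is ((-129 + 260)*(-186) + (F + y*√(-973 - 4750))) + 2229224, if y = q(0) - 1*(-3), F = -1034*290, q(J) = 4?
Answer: 1904998 + 7*I*√5723 ≈ 1.905e+6 + 529.55*I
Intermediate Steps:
F = -299860
y = 7 (y = 4 - 1*(-3) = 4 + 3 = 7)
((-129 + 260)*(-186) + (F + y*√(-973 - 4750))) + 2229224 = ((-129 + 260)*(-186) + (-299860 + 7*√(-973 - 4750))) + 2229224 = (131*(-186) + (-299860 + 7*√(-5723))) + 2229224 = (-24366 + (-299860 + 7*(I*√5723))) + 2229224 = (-24366 + (-299860 + 7*I*√5723)) + 2229224 = (-324226 + 7*I*√5723) + 2229224 = 1904998 + 7*I*√5723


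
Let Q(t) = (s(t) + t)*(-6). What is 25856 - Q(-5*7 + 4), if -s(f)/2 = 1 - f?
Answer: 25286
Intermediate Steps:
s(f) = -2 + 2*f (s(f) = -2*(1 - f) = -2 + 2*f)
Q(t) = 12 - 18*t (Q(t) = ((-2 + 2*t) + t)*(-6) = (-2 + 3*t)*(-6) = 12 - 18*t)
25856 - Q(-5*7 + 4) = 25856 - (12 - 18*(-5*7 + 4)) = 25856 - (12 - 18*(-35 + 4)) = 25856 - (12 - 18*(-31)) = 25856 - (12 + 558) = 25856 - 1*570 = 25856 - 570 = 25286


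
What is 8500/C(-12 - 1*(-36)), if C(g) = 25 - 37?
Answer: -2125/3 ≈ -708.33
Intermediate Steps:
C(g) = -12
8500/C(-12 - 1*(-36)) = 8500/(-12) = 8500*(-1/12) = -2125/3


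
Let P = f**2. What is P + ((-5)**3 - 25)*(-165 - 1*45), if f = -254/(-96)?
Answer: 72592129/2304 ≈ 31507.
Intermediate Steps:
f = 127/48 (f = -254*(-1/96) = 127/48 ≈ 2.6458)
P = 16129/2304 (P = (127/48)**2 = 16129/2304 ≈ 7.0004)
P + ((-5)**3 - 25)*(-165 - 1*45) = 16129/2304 + ((-5)**3 - 25)*(-165 - 1*45) = 16129/2304 + (-125 - 25)*(-165 - 45) = 16129/2304 - 150*(-210) = 16129/2304 + 31500 = 72592129/2304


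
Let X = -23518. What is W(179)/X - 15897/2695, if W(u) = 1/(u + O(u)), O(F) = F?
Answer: -1738232519/294680540 ≈ -5.8987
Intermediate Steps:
W(u) = 1/(2*u) (W(u) = 1/(u + u) = 1/(2*u))
W(179)/X - 15897/2695 = ((1/2)/179)/(-23518) - 15897/2695 = ((1/2)*(1/179))*(-1/23518) - 15897*1/2695 = (1/358)*(-1/23518) - 2271/385 = -1/8419444 - 2271/385 = -1738232519/294680540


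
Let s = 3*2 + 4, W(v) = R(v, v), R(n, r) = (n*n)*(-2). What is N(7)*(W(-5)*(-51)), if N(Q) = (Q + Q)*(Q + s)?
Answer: 606900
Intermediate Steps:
R(n, r) = -2*n² (R(n, r) = n²*(-2) = -2*n²)
W(v) = -2*v²
s = 10 (s = 6 + 4 = 10)
N(Q) = 2*Q*(10 + Q) (N(Q) = (Q + Q)*(Q + 10) = (2*Q)*(10 + Q) = 2*Q*(10 + Q))
N(7)*(W(-5)*(-51)) = (2*7*(10 + 7))*(-2*(-5)²*(-51)) = (2*7*17)*(-2*25*(-51)) = 238*(-50*(-51)) = 238*2550 = 606900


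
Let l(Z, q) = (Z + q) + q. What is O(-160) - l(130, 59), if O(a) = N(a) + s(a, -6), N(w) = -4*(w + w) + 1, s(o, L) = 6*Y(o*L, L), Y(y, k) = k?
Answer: 997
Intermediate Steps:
s(o, L) = 6*L
N(w) = 1 - 8*w (N(w) = -8*w + 1 = 1 - 8*w)
O(a) = -35 - 8*a (O(a) = (1 - 8*a) + 6*(-6) = (1 - 8*a) - 36 = -35 - 8*a)
l(Z, q) = Z + 2*q
O(-160) - l(130, 59) = (-35 - 8*(-160)) - (130 + 2*59) = (-35 + 1280) - (130 + 118) = 1245 - 1*248 = 1245 - 248 = 997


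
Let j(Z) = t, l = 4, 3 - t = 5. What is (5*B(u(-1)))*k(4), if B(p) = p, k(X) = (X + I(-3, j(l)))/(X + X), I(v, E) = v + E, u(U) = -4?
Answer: 5/2 ≈ 2.5000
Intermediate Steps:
t = -2 (t = 3 - 1*5 = 3 - 5 = -2)
j(Z) = -2
I(v, E) = E + v
k(X) = (-5 + X)/(2*X) (k(X) = (X + (-2 - 3))/(X + X) = (X - 5)/((2*X)) = (-5 + X)*(1/(2*X)) = (-5 + X)/(2*X))
(5*B(u(-1)))*k(4) = (5*(-4))*((1/2)*(-5 + 4)/4) = -10*(-1)/4 = -20*(-1/8) = 5/2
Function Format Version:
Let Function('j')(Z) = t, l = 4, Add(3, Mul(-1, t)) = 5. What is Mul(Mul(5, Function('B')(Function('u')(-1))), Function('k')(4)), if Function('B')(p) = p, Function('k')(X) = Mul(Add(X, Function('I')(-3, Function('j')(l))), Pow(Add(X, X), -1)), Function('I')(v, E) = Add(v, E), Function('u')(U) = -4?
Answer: Rational(5, 2) ≈ 2.5000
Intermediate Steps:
t = -2 (t = Add(3, Mul(-1, 5)) = Add(3, -5) = -2)
Function('j')(Z) = -2
Function('I')(v, E) = Add(E, v)
Function('k')(X) = Mul(Rational(1, 2), Pow(X, -1), Add(-5, X)) (Function('k')(X) = Mul(Add(X, Add(-2, -3)), Pow(Add(X, X), -1)) = Mul(Add(X, -5), Pow(Mul(2, X), -1)) = Mul(Add(-5, X), Mul(Rational(1, 2), Pow(X, -1))) = Mul(Rational(1, 2), Pow(X, -1), Add(-5, X)))
Mul(Mul(5, Function('B')(Function('u')(-1))), Function('k')(4)) = Mul(Mul(5, -4), Mul(Rational(1, 2), Pow(4, -1), Add(-5, 4))) = Mul(-20, Mul(Rational(1, 2), Rational(1, 4), -1)) = Mul(-20, Rational(-1, 8)) = Rational(5, 2)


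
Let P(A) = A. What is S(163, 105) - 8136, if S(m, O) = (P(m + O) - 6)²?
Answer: 60508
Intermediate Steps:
S(m, O) = (-6 + O + m)² (S(m, O) = ((m + O) - 6)² = ((O + m) - 6)² = (-6 + O + m)²)
S(163, 105) - 8136 = (-6 + 105 + 163)² - 8136 = 262² - 8136 = 68644 - 8136 = 60508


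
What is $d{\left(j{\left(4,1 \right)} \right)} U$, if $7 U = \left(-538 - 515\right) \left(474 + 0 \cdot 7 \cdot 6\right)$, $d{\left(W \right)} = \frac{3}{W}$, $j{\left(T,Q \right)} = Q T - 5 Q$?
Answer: $\frac{1497366}{7} \approx 2.1391 \cdot 10^{5}$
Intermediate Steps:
$j{\left(T,Q \right)} = - 5 Q + Q T$
$U = - \frac{499122}{7}$ ($U = \frac{\left(-538 - 515\right) \left(474 + 0 \cdot 7 \cdot 6\right)}{7} = \frac{\left(-1053\right) \left(474 + 0 \cdot 6\right)}{7} = \frac{\left(-1053\right) \left(474 + 0\right)}{7} = \frac{\left(-1053\right) 474}{7} = \frac{1}{7} \left(-499122\right) = - \frac{499122}{7} \approx -71303.0$)
$d{\left(j{\left(4,1 \right)} \right)} U = \frac{3}{1 \left(-5 + 4\right)} \left(- \frac{499122}{7}\right) = \frac{3}{1 \left(-1\right)} \left(- \frac{499122}{7}\right) = \frac{3}{-1} \left(- \frac{499122}{7}\right) = 3 \left(-1\right) \left(- \frac{499122}{7}\right) = \left(-3\right) \left(- \frac{499122}{7}\right) = \frac{1497366}{7}$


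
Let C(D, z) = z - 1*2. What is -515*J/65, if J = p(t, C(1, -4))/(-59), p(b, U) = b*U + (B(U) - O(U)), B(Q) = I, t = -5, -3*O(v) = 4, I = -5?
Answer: 8137/2301 ≈ 3.5363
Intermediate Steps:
O(v) = -4/3 (O(v) = -⅓*4 = -4/3)
B(Q) = -5
C(D, z) = -2 + z (C(D, z) = z - 2 = -2 + z)
p(b, U) = -11/3 + U*b (p(b, U) = b*U + (-5 - 1*(-4/3)) = U*b + (-5 + 4/3) = U*b - 11/3 = -11/3 + U*b)
J = -79/177 (J = (-11/3 + (-2 - 4)*(-5))/(-59) = (-11/3 - 6*(-5))*(-1/59) = (-11/3 + 30)*(-1/59) = (79/3)*(-1/59) = -79/177 ≈ -0.44633)
-515*J/65 = -(-40685)/(177*65) = -515*(-79/11505) = 8137/2301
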